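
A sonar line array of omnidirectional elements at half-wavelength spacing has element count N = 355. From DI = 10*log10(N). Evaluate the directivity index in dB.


25.5 dB


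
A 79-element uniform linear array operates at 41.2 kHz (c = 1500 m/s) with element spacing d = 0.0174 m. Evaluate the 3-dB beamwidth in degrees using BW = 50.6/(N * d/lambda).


Step 1: lambda = 1500/41200 = 0.03641 m
Step 2: d/lambda = 0.0174/0.03641 = 0.4779
Step 3: BW = 50.6/(N * d/lambda) = 50.6/(79 * 0.4779) = 1.34

1.34 deg


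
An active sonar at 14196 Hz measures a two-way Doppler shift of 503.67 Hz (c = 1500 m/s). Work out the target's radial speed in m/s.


From fd = 2*f*v/c, v = c*fd/(2*f) = 1500 * 503.67 / (2*14196) = 26.61

26.61 m/s


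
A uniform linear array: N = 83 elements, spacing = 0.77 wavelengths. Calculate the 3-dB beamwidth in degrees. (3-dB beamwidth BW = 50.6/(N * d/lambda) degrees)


BW = 50.6 / (83 * 0.77) = 50.6 / 63.91 = 0.79

0.79 deg


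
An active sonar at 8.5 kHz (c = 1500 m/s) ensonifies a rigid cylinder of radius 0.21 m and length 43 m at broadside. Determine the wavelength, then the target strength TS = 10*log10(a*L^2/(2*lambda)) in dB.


Step 1: lambda = c/f = 1500/8500 = 0.17647 m
Step 2: TS = 10*log10(a*L^2/(2*lambda)) = 10*log10(0.21*43^2/(2*0.17647)) = 30.41

30.41 dB


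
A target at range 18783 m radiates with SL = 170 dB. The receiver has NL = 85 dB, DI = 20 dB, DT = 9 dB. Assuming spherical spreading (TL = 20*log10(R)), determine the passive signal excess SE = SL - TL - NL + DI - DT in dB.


Step 1: TL = 20*log10(18783) = 85.48 dB
Step 2: SE = 170 - 85.48 - 85 + 20 - 9 = 10.52

10.52 dB


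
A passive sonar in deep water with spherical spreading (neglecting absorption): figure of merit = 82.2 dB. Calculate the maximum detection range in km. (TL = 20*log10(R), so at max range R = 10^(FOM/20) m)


At max range FOM = TL, so 20*log10(R) = 82.2
R = 10^(82.2/20) = 12882.5 m = 12.88 km

12.88 km


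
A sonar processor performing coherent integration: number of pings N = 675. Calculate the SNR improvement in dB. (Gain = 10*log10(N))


Gain = 10*log10(675) = 28.29

28.29 dB


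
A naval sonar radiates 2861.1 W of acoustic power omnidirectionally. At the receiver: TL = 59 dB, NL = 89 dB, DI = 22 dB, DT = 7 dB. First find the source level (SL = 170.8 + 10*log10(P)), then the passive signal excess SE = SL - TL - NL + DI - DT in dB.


Step 1: SL = 170.8 + 10*log10(2861.1) = 205.37 dB
Step 2: SE = SL - TL - NL + DI - DT = 205.37 - 59 - 89 + 22 - 7 = 72.37

72.37 dB


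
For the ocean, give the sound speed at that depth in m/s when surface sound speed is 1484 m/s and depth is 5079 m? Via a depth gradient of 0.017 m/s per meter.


c = 1484 + 0.017 * 5079 = 1570.343

1570.343 m/s


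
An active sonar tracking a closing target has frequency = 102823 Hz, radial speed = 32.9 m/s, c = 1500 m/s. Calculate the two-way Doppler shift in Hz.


fd = 2*f*v/c = 2 * 102823 * 32.9 / 1500 = 4510.5

4510.5 Hz


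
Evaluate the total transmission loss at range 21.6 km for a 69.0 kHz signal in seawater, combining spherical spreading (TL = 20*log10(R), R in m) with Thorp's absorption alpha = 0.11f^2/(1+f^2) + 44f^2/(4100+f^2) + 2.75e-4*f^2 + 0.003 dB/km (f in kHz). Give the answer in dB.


Step 1 (Thorp): alpha = 0.11*4761.0/(1+4761.0) + 44*4761.0/(4100+4761.0) + 2.75e-4*4761.0 + 0.003 = 25.0634 dB/km
Step 2: TL_spread = 20*log10(21600) = 86.69 dB
Step 3: TL_abs = alpha*R = 25.0634 * 21.6 = 541.37 dB
Step 4: TL_total = 86.69 + 541.37 = 628.06

628.06 dB


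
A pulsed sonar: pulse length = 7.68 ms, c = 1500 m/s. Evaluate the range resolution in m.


5.76 m


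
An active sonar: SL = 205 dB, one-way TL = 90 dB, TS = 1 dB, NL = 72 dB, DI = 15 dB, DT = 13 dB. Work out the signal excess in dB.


SE = SL - 2*TL + TS - NL + DI - DT = 205 - 2*90 + (1) - 72 + 15 - 13 = -44

-44 dB


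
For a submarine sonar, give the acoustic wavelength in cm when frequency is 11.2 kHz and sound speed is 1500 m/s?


13.39 cm


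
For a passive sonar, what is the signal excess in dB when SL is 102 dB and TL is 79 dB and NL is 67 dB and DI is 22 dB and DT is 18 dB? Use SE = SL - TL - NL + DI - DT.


-40 dB


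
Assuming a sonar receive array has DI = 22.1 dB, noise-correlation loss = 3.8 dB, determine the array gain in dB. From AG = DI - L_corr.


18.3 dB


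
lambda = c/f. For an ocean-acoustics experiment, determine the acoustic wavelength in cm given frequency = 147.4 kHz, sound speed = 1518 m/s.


1.03 cm


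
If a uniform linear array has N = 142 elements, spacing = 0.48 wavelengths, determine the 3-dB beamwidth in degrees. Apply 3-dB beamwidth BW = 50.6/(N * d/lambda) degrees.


BW = 50.6 / (142 * 0.48) = 50.6 / 68.16 = 0.74

0.74 deg


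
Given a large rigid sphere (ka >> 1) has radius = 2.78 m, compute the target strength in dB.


2.86 dB


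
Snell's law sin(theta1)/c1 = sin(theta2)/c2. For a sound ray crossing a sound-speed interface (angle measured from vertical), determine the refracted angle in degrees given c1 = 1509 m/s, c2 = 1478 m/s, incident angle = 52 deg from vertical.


sin(theta2) = (c2/c1)*sin(theta1) = (1478/1509)*sin(52 deg) = 0.77182
theta2 = arcsin(0.77182) = 50.52

50.52 deg


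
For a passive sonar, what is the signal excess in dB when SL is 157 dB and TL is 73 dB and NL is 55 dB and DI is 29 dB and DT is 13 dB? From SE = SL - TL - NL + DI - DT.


SE = SL - TL - NL + DI - DT = 157 - 73 - 55 + 29 - 13 = 45

45 dB


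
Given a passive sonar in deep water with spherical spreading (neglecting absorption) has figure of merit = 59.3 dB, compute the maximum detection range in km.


At max range FOM = TL, so 20*log10(R) = 59.3
R = 10^(59.3/20) = 922.57 m = 0.92 km

0.92 km


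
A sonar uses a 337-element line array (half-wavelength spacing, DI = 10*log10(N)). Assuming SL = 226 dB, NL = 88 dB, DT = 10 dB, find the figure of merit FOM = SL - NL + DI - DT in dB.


Step 1: DI = 10*log10(337) = 25.28 dB
Step 2: FOM = SL - NL + DI - DT = 226 - 88 + 25.28 - 10 = 153.28

153.28 dB


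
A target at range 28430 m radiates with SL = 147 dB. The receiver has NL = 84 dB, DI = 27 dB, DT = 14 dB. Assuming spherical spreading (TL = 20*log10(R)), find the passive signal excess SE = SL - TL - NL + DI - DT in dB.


Step 1: TL = 20*log10(28430) = 89.08 dB
Step 2: SE = 147 - 89.08 - 84 + 27 - 14 = -13.08

-13.08 dB


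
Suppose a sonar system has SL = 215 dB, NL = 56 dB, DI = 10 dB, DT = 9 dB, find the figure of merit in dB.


FOM = SL - NL + DI - DT = 215 - 56 + 10 - 9 = 160

160 dB


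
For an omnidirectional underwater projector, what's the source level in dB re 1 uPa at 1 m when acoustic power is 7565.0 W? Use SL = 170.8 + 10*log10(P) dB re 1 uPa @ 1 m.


209.59 dB


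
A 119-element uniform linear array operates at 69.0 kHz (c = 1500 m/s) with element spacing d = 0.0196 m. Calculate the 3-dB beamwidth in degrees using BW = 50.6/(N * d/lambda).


Step 1: lambda = 1500/69000 = 0.02174 m
Step 2: d/lambda = 0.0196/0.02174 = 0.9016
Step 3: BW = 50.6/(N * d/lambda) = 50.6/(119 * 0.9016) = 0.47

0.47 deg


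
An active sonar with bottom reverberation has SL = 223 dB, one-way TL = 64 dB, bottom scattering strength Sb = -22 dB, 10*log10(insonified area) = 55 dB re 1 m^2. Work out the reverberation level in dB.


128 dB


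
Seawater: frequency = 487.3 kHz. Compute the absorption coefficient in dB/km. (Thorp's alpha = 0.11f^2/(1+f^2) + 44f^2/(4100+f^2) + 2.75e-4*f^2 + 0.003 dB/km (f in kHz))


f^2 = 237461.29
alpha = 0.11*237461.29/(1+237461.29) + 44*237461.29/(4100+237461.29) + 2.75e-4*237461.29 + 0.003 = 108.668

108.668 dB/km


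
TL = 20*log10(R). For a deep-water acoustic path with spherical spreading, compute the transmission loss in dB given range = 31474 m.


89.96 dB


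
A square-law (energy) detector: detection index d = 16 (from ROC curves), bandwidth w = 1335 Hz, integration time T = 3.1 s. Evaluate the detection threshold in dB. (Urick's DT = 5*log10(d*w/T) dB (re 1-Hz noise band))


DT = 5*log10(d*w/T) = 5*log10(16 * 1335 / 3.1) = 5*log10(6890.32) = 19.19

19.19 dB


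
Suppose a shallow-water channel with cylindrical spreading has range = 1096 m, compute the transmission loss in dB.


TL = 10*log10(1096) = 30.4

30.4 dB


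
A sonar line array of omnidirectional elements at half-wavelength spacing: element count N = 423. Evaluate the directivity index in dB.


DI = 10*log10(423) = 26.26

26.26 dB


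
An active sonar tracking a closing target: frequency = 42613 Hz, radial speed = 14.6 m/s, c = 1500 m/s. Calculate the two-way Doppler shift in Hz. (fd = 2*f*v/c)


829.53 Hz


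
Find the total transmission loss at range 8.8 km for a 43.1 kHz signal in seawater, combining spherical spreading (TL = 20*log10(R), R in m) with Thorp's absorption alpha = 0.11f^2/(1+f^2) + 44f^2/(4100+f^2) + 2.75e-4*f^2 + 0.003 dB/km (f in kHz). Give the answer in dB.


205.11 dB


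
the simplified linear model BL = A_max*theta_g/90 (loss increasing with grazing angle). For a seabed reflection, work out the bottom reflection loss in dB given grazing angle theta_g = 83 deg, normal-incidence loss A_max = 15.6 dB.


BL = A_max * theta_g / 90 = 15.6 * 83 / 90 = 14.39

14.39 dB


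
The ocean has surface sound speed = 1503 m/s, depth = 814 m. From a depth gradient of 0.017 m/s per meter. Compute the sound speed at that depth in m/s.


1516.838 m/s


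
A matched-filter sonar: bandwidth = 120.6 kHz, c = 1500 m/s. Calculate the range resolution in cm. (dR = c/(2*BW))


0.62 cm


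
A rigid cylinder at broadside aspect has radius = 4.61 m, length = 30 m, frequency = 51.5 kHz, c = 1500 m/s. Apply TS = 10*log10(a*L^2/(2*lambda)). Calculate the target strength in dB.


lambda = 1500/51500 = 0.02913 m
TS = 10*log10(4.61*30^2/(2*0.02913)) = 48.53

48.53 dB


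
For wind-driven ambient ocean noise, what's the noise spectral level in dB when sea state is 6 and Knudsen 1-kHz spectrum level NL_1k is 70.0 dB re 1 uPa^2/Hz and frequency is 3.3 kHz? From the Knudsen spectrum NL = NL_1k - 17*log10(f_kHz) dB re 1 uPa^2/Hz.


NL = NL_1k - 17*log10(f_kHz) = 70.0 - 17*log10(3.3) = 70.0 - (8.81) = 61.19

61.19 dB


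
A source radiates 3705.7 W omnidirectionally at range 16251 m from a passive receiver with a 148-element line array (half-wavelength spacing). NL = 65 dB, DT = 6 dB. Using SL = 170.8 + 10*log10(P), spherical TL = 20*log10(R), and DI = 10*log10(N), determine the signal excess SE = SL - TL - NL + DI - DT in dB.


Step 1: SL = 170.8 + 10*log10(3705.7) = 206.49 dB
Step 2: TL = 20*log10(16251) = 84.22 dB
Step 3: DI = 10*log10(148) = 21.7 dB
Step 4: SE = SL - TL - NL + DI - DT = 206.49 - 84.22 - 65 + 21.7 - 6 = 72.97

72.97 dB


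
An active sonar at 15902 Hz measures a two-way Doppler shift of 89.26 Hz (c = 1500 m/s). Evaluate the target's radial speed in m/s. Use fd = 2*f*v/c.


From fd = 2*f*v/c, v = c*fd/(2*f) = 1500 * 89.26 / (2*15902) = 4.21

4.21 m/s


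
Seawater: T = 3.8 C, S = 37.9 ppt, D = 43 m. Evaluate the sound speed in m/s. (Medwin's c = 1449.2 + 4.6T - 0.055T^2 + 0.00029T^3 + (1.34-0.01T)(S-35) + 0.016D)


1470.37 m/s


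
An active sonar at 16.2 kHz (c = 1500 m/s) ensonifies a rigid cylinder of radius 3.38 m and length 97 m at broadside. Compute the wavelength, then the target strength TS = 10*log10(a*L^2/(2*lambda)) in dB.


Step 1: lambda = c/f = 1500/16200 = 0.09259 m
Step 2: TS = 10*log10(a*L^2/(2*lambda)) = 10*log10(3.38*97^2/(2*0.09259)) = 52.35

52.35 dB


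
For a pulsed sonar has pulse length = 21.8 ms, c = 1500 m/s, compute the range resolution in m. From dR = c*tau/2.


dR = c*tau/2 = 1500 * 21.8e-3 / 2 = 16.35

16.35 m


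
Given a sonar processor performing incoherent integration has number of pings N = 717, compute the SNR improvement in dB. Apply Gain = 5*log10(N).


Gain = 5*log10(717) = 14.28

14.28 dB


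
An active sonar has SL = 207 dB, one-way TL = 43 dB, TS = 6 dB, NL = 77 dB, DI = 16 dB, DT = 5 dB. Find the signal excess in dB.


SE = SL - 2*TL + TS - NL + DI - DT = 207 - 2*43 + (6) - 77 + 16 - 5 = 61

61 dB


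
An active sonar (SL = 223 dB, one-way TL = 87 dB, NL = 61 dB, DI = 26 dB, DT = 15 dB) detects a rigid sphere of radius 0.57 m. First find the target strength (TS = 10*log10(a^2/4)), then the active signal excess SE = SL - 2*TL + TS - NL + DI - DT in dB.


Step 1: TS = 10*log10(0.57^2/4) = -10.9 dB
Step 2: SE = SL - 2*TL + TS - NL + DI - DT = 223 - 2*87 + (-10.9) - 61 + 26 - 15 = -11.9

-11.9 dB


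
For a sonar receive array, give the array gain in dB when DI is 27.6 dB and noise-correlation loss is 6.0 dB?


AG = DI - L_corr = 27.6 - 6.0 = 21.6

21.6 dB


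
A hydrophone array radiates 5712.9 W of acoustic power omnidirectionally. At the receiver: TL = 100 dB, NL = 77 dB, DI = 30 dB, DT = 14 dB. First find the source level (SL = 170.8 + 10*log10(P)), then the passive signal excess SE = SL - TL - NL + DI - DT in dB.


Step 1: SL = 170.8 + 10*log10(5712.9) = 208.37 dB
Step 2: SE = SL - TL - NL + DI - DT = 208.37 - 100 - 77 + 30 - 14 = 47.37

47.37 dB


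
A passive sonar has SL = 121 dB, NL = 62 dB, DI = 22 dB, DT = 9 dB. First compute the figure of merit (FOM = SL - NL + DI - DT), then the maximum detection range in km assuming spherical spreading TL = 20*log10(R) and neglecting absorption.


Step 1: FOM = SL - NL + DI - DT = 121 - 62 + 22 - 9 = 72 dB
Step 2: at max range FOM = TL = 20*log10(R), so R = 10^(72/20) = 3981.07 m = 3.98 km

3.98 km


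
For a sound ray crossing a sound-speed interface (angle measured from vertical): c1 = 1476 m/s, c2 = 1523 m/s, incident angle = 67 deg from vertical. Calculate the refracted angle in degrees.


71.77 deg


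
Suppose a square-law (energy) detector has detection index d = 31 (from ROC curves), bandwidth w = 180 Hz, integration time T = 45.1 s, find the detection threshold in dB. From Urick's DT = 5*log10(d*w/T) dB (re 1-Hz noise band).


10.46 dB


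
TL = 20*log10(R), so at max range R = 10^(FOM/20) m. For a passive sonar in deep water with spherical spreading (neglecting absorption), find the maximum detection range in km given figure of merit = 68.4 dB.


At max range FOM = TL, so 20*log10(R) = 68.4
R = 10^(68.4/20) = 2630.27 m = 2.63 km

2.63 km


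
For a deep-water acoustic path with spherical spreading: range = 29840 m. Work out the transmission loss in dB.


TL = 20*log10(29840) = 89.5

89.5 dB


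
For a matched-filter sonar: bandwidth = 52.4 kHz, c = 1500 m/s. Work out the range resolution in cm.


dR = c/(2*BW) = 1500 / (2 * 52.4e3) = 0.0143 m = 1.43 cm

1.43 cm


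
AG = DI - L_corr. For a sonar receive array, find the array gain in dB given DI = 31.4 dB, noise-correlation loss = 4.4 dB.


27.0 dB


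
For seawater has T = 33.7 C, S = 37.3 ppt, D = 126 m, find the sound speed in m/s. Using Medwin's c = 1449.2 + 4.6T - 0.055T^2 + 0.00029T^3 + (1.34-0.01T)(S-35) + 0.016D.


c = 1449.2 + 4.6*33.7 - 0.055*33.7^2 + 0.00029*33.7^3 + (1.34 - 0.01*33.7)*(37.3 - 35) + 0.016*126 = 1557.18

1557.18 m/s


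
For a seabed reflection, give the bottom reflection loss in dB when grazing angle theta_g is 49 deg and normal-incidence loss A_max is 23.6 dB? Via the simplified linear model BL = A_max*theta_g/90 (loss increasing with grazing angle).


12.85 dB


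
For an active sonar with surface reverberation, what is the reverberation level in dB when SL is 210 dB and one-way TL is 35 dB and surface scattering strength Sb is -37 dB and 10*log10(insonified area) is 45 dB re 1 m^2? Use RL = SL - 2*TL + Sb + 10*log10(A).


RL = SL - 2*TL + Sb + 10*log10(A) = 210 - 2*35 + (-37) + 45 = 148

148 dB


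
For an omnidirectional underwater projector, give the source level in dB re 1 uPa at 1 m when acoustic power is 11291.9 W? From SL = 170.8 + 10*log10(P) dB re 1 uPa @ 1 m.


SL = 170.8 + 10*log10(11291.9) = 170.8 + 40.53 = 211.33

211.33 dB


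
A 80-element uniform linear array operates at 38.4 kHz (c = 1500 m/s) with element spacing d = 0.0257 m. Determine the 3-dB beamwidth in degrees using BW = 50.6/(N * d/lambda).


0.96 deg


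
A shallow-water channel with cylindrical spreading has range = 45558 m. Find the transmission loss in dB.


TL = 10*log10(45558) = 46.59

46.59 dB


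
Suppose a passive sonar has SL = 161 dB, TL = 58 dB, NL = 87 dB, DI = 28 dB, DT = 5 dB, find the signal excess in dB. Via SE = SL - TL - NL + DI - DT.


39 dB


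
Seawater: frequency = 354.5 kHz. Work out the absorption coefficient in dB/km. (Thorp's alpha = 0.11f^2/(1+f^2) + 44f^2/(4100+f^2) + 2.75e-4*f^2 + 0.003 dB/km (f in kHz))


f^2 = 125670.25
alpha = 0.11*125670.25/(1+125670.25) + 44*125670.25/(4100+125670.25) + 2.75e-4*125670.25 + 0.003 = 77.282

77.282 dB/km


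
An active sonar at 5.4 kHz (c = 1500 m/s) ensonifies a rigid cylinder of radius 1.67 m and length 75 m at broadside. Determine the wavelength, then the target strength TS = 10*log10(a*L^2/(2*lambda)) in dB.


Step 1: lambda = c/f = 1500/5400 = 0.27778 m
Step 2: TS = 10*log10(a*L^2/(2*lambda)) = 10*log10(1.67*75^2/(2*0.27778)) = 42.28

42.28 dB


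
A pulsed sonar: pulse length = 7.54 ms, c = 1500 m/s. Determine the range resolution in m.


dR = c*tau/2 = 1500 * 7.54e-3 / 2 = 5.655

5.655 m


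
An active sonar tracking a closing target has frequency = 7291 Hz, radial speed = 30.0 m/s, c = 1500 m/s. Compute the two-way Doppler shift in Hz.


fd = 2*f*v/c = 2 * 7291 * 30.0 / 1500 = 291.64

291.64 Hz


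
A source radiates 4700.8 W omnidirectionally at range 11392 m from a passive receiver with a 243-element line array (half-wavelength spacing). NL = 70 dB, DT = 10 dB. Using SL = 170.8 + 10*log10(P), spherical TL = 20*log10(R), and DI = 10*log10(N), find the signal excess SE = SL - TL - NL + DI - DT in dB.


Step 1: SL = 170.8 + 10*log10(4700.8) = 207.52 dB
Step 2: TL = 20*log10(11392) = 81.13 dB
Step 3: DI = 10*log10(243) = 23.86 dB
Step 4: SE = SL - TL - NL + DI - DT = 207.52 - 81.13 - 70 + 23.86 - 10 = 70.25

70.25 dB


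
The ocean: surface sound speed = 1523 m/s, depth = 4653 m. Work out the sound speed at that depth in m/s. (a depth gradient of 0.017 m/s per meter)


1602.101 m/s


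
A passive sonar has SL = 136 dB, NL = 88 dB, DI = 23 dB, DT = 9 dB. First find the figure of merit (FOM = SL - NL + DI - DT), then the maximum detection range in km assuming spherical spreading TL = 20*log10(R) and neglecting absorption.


Step 1: FOM = SL - NL + DI - DT = 136 - 88 + 23 - 9 = 62 dB
Step 2: at max range FOM = TL = 20*log10(R), so R = 10^(62/20) = 1258.93 m = 1.26 km

1.26 km


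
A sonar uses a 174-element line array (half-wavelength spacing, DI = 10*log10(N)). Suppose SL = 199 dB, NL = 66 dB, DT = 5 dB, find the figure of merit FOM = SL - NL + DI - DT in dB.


150.41 dB


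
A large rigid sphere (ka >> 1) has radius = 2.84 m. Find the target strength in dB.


TS = 10*log10(2.84^2 / 4) = 10*log10(2.0164) = 3.05

3.05 dB


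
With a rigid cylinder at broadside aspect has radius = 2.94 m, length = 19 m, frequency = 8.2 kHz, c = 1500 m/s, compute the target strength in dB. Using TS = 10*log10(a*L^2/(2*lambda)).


lambda = 1500/8200 = 0.18293 m
TS = 10*log10(2.94*19^2/(2*0.18293)) = 34.63

34.63 dB


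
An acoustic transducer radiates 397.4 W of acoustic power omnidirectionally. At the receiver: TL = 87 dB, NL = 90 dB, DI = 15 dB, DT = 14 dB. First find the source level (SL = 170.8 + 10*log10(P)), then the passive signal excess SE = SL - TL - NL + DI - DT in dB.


Step 1: SL = 170.8 + 10*log10(397.4) = 196.79 dB
Step 2: SE = SL - TL - NL + DI - DT = 196.79 - 87 - 90 + 15 - 14 = 20.79

20.79 dB


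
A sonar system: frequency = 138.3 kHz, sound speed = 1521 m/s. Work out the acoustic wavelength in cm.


lambda = c/f = 1521 / 138300 = 0.011 m = 1.1 cm

1.1 cm


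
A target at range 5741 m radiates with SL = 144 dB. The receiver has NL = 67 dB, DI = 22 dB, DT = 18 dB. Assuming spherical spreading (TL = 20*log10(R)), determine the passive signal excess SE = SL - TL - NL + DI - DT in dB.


Step 1: TL = 20*log10(5741) = 75.18 dB
Step 2: SE = 144 - 75.18 - 67 + 22 - 18 = 5.82

5.82 dB


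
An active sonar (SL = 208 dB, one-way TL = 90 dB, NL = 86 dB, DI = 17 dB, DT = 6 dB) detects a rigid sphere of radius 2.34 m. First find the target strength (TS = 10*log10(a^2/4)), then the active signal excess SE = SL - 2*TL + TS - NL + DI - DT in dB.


Step 1: TS = 10*log10(2.34^2/4) = 1.36 dB
Step 2: SE = SL - 2*TL + TS - NL + DI - DT = 208 - 2*90 + (1.36) - 86 + 17 - 6 = -45.64

-45.64 dB


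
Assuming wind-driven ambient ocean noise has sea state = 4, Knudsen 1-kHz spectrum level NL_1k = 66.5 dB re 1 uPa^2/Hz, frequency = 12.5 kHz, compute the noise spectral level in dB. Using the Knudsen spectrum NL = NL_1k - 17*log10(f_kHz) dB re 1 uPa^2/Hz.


NL = NL_1k - 17*log10(f_kHz) = 66.5 - 17*log10(12.5) = 66.5 - (18.65) = 47.85

47.85 dB


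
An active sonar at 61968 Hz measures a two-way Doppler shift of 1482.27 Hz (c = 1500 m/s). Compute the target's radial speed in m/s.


17.94 m/s


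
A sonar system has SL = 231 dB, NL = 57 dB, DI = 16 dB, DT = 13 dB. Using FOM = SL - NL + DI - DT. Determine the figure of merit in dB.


FOM = SL - NL + DI - DT = 231 - 57 + 16 - 13 = 177

177 dB


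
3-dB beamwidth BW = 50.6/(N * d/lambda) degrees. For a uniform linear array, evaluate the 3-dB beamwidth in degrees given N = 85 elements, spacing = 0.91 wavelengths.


0.65 deg


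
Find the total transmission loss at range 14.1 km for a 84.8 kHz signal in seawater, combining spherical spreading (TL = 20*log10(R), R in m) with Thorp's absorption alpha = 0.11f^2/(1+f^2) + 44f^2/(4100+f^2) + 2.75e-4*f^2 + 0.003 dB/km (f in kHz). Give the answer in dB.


Step 1 (Thorp): alpha = 0.11*7191.04/(1+7191.04) + 44*7191.04/(4100+7191.04) + 2.75e-4*7191.04 + 0.003 = 30.1133 dB/km
Step 2: TL_spread = 20*log10(14100) = 82.98 dB
Step 3: TL_abs = alpha*R = 30.1133 * 14.1 = 424.6 dB
Step 4: TL_total = 82.98 + 424.6 = 507.58

507.58 dB


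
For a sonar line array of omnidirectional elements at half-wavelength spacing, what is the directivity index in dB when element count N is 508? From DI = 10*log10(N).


27.06 dB


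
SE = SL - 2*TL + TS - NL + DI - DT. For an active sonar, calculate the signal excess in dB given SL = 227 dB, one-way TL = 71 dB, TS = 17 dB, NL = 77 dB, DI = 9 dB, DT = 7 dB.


SE = SL - 2*TL + TS - NL + DI - DT = 227 - 2*71 + (17) - 77 + 9 - 7 = 27

27 dB


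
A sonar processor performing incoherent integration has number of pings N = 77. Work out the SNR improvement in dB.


Gain = 5*log10(77) = 9.43

9.43 dB


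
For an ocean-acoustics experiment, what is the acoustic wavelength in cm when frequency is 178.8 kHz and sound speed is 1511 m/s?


lambda = c/f = 1511 / 178800 = 0.0085 m = 0.85 cm

0.85 cm


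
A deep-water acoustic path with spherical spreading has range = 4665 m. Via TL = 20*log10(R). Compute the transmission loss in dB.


73.38 dB


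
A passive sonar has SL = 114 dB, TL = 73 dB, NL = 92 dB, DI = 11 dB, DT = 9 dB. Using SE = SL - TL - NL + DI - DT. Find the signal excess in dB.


SE = SL - TL - NL + DI - DT = 114 - 73 - 92 + 11 - 9 = -49

-49 dB


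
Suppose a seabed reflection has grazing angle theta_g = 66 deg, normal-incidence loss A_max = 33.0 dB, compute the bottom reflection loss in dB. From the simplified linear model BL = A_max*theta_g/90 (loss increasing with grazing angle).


BL = A_max * theta_g / 90 = 33.0 * 66 / 90 = 24.2

24.2 dB


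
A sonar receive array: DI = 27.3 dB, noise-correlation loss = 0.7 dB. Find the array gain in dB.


AG = DI - L_corr = 27.3 - 0.7 = 26.6

26.6 dB


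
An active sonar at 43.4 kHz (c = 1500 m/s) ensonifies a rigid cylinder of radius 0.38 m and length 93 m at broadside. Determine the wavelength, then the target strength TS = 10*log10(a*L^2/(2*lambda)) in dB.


Step 1: lambda = c/f = 1500/43400 = 0.03456 m
Step 2: TS = 10*log10(a*L^2/(2*lambda)) = 10*log10(0.38*93^2/(2*0.03456)) = 46.77

46.77 dB


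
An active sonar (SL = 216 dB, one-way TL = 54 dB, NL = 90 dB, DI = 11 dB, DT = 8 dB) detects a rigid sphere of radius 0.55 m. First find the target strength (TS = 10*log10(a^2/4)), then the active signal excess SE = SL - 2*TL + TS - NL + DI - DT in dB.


Step 1: TS = 10*log10(0.55^2/4) = -11.21 dB
Step 2: SE = SL - 2*TL + TS - NL + DI - DT = 216 - 2*54 + (-11.21) - 90 + 11 - 8 = 9.79

9.79 dB


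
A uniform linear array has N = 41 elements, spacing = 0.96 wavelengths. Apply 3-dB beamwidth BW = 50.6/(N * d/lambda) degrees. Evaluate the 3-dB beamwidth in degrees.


BW = 50.6 / (41 * 0.96) = 50.6 / 39.36 = 1.29

1.29 deg


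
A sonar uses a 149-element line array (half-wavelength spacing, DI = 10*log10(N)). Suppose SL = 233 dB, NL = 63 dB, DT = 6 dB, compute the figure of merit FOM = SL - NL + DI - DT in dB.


Step 1: DI = 10*log10(149) = 21.73 dB
Step 2: FOM = SL - NL + DI - DT = 233 - 63 + 21.73 - 6 = 185.73

185.73 dB


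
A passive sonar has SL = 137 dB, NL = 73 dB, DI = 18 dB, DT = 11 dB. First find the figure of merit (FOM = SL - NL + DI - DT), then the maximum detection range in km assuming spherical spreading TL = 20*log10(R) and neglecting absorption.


Step 1: FOM = SL - NL + DI - DT = 137 - 73 + 18 - 11 = 71 dB
Step 2: at max range FOM = TL = 20*log10(R), so R = 10^(71/20) = 3548.13 m = 3.55 km

3.55 km


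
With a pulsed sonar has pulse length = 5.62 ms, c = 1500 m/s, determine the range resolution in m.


dR = c*tau/2 = 1500 * 5.62e-3 / 2 = 4.215

4.215 m


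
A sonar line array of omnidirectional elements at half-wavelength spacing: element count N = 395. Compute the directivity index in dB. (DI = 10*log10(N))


DI = 10*log10(395) = 25.97

25.97 dB


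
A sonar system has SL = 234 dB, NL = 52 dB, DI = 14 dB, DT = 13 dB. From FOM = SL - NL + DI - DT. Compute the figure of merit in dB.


183 dB


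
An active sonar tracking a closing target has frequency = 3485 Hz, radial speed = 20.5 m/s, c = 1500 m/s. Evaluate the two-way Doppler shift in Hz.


fd = 2*f*v/c = 2 * 3485 * 20.5 / 1500 = 95.26

95.26 Hz


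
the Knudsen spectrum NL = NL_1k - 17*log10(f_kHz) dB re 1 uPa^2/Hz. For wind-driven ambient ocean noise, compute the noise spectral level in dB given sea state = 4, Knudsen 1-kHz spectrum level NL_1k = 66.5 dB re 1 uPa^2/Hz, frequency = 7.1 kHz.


NL = NL_1k - 17*log10(f_kHz) = 66.5 - 17*log10(7.1) = 66.5 - (14.47) = 52.03

52.03 dB


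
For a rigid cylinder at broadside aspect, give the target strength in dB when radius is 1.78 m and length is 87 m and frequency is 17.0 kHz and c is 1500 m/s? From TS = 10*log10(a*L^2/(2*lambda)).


48.83 dB


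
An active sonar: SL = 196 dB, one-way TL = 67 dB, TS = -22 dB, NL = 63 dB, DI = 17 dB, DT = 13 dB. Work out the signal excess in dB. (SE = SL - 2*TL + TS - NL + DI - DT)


SE = SL - 2*TL + TS - NL + DI - DT = 196 - 2*67 + (-22) - 63 + 17 - 13 = -19

-19 dB


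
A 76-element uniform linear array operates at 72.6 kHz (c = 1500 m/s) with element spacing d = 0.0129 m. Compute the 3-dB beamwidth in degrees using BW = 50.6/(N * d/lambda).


1.07 deg


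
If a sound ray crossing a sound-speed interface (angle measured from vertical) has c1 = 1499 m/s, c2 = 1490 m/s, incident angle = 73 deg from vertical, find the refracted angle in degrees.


sin(theta2) = (c2/c1)*sin(theta1) = (1490/1499)*sin(73 deg) = 0.95056
theta2 = arcsin(0.95056) = 71.91

71.91 deg


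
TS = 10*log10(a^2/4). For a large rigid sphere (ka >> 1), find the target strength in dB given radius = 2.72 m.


TS = 10*log10(2.72^2 / 4) = 10*log10(1.8496) = 2.67

2.67 dB


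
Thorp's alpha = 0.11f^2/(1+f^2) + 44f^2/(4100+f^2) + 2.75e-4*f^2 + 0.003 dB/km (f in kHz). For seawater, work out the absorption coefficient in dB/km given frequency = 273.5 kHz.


62.397 dB/km


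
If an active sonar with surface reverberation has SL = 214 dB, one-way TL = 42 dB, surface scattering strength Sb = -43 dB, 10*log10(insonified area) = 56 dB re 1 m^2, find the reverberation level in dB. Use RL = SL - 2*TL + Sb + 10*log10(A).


143 dB


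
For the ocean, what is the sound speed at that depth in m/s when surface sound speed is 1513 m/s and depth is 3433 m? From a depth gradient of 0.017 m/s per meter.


c = 1513 + 0.017 * 3433 = 1571.361

1571.361 m/s


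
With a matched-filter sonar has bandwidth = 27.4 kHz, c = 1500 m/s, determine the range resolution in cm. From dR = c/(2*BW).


2.74 cm


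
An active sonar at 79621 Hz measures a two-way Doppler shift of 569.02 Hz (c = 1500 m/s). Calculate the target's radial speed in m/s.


From fd = 2*f*v/c, v = c*fd/(2*f) = 1500 * 569.02 / (2*79621) = 5.36

5.36 m/s


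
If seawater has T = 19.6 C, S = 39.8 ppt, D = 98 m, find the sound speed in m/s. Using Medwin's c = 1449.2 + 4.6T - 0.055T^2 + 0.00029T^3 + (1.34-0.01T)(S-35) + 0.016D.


c = 1449.2 + 4.6*19.6 - 0.055*19.6^2 + 0.00029*19.6^3 + (1.34 - 0.01*19.6)*(39.8 - 35) + 0.016*98 = 1527.47

1527.47 m/s


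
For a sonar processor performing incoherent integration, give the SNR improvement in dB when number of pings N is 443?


13.23 dB


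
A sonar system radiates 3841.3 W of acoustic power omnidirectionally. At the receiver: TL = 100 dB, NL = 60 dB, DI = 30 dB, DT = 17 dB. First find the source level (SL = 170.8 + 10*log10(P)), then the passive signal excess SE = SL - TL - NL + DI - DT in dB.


Step 1: SL = 170.8 + 10*log10(3841.3) = 206.64 dB
Step 2: SE = SL - TL - NL + DI - DT = 206.64 - 100 - 60 + 30 - 17 = 59.64

59.64 dB


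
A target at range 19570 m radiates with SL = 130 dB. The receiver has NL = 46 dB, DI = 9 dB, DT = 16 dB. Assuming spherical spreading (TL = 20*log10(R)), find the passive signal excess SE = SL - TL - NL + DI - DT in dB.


Step 1: TL = 20*log10(19570) = 85.83 dB
Step 2: SE = 130 - 85.83 - 46 + 9 - 16 = -8.83

-8.83 dB


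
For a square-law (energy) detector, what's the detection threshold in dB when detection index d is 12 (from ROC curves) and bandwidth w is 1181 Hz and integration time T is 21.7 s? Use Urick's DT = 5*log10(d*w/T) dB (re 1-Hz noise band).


DT = 5*log10(d*w/T) = 5*log10(12 * 1181 / 21.7) = 5*log10(653.09) = 14.07

14.07 dB


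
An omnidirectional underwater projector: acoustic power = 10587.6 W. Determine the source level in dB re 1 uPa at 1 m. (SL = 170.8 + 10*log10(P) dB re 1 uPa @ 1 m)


211.05 dB


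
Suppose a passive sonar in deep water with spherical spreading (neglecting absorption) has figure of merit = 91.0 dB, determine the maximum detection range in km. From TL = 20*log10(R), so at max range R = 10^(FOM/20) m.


35.48 km


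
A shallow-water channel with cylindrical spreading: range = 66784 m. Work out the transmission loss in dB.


TL = 10*log10(66784) = 48.25

48.25 dB


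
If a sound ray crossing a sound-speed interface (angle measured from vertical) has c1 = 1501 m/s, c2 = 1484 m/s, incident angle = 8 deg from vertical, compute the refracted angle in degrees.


sin(theta2) = (c2/c1)*sin(theta1) = (1484/1501)*sin(8 deg) = 0.1376
theta2 = arcsin(0.1376) = 7.91

7.91 deg


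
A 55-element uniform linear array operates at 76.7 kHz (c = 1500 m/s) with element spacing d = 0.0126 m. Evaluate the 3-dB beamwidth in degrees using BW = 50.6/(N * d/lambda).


Step 1: lambda = 1500/76700 = 0.01956 m
Step 2: d/lambda = 0.0126/0.01956 = 0.6442
Step 3: BW = 50.6/(N * d/lambda) = 50.6/(55 * 0.6442) = 1.43

1.43 deg


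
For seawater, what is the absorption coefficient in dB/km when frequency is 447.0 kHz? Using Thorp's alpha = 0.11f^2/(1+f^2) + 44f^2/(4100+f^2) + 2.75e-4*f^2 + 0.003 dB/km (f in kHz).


98.176 dB/km


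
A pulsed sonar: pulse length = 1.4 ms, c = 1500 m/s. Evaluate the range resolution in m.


dR = c*tau/2 = 1500 * 1.4e-3 / 2 = 1.05

1.05 m


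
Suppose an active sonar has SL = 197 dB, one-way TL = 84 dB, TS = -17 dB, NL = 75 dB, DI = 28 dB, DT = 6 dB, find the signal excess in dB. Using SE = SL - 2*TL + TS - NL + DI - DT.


SE = SL - 2*TL + TS - NL + DI - DT = 197 - 2*84 + (-17) - 75 + 28 - 6 = -41

-41 dB


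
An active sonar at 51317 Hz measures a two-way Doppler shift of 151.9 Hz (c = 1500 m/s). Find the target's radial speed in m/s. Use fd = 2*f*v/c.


2.22 m/s


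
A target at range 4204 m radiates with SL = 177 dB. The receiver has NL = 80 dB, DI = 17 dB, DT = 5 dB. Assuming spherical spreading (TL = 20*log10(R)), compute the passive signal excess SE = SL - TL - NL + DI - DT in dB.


36.53 dB


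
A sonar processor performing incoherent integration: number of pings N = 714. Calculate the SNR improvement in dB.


Gain = 5*log10(714) = 14.27

14.27 dB


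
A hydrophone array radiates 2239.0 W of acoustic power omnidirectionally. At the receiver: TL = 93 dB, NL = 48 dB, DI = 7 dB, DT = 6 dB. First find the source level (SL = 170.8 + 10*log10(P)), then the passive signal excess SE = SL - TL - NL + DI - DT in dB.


Step 1: SL = 170.8 + 10*log10(2239.0) = 204.3 dB
Step 2: SE = SL - TL - NL + DI - DT = 204.3 - 93 - 48 + 7 - 6 = 64.3

64.3 dB


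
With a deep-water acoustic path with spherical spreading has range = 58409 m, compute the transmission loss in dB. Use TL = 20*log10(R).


TL = 20*log10(58409) = 95.33

95.33 dB


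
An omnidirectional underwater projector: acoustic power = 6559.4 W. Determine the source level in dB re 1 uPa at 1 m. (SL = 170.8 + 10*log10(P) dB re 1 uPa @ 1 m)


SL = 170.8 + 10*log10(6559.4) = 170.8 + 38.17 = 208.97

208.97 dB


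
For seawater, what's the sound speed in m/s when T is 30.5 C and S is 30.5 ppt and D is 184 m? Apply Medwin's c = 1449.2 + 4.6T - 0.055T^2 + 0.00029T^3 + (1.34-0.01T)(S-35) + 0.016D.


1544.85 m/s


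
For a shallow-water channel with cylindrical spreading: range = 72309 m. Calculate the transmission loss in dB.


48.59 dB


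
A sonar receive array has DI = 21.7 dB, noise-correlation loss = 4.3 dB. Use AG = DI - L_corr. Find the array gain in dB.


17.4 dB


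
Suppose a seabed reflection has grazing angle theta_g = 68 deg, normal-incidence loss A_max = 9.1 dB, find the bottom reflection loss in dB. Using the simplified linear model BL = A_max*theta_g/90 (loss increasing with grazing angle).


BL = A_max * theta_g / 90 = 9.1 * 68 / 90 = 6.88

6.88 dB


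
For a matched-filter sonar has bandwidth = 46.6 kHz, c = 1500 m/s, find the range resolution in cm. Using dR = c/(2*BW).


dR = c/(2*BW) = 1500 / (2 * 46.6e3) = 0.0161 m = 1.61 cm

1.61 cm


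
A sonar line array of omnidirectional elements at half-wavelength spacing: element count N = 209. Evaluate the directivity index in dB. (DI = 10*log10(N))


DI = 10*log10(209) = 23.2

23.2 dB


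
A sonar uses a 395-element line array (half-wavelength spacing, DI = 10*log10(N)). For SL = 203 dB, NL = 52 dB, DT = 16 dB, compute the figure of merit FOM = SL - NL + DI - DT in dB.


Step 1: DI = 10*log10(395) = 25.97 dB
Step 2: FOM = SL - NL + DI - DT = 203 - 52 + 25.97 - 16 = 160.97

160.97 dB


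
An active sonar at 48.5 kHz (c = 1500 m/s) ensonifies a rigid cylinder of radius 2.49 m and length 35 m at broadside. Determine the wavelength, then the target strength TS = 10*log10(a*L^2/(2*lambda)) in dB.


Step 1: lambda = c/f = 1500/48500 = 0.03093 m
Step 2: TS = 10*log10(a*L^2/(2*lambda)) = 10*log10(2.49*35^2/(2*0.03093)) = 46.93

46.93 dB


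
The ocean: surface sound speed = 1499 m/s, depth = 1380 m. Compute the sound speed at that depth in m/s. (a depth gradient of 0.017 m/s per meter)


c = 1499 + 0.017 * 1380 = 1522.46

1522.46 m/s


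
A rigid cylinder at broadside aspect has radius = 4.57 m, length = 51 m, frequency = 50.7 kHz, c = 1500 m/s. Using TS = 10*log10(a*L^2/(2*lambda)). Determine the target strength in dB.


lambda = 1500/50700 = 0.02959 m
TS = 10*log10(4.57*51^2/(2*0.02959)) = 53.03

53.03 dB


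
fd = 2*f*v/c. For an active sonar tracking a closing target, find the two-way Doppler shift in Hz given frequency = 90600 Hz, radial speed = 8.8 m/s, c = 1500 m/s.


fd = 2*f*v/c = 2 * 90600 * 8.8 / 1500 = 1063.04

1063.04 Hz


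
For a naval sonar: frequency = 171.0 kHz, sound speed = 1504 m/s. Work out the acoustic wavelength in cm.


lambda = c/f = 1504 / 171000 = 0.0088 m = 0.88 cm

0.88 cm


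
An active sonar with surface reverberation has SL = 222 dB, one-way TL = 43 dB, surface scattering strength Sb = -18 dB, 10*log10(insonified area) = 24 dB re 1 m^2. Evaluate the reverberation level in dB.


RL = SL - 2*TL + Sb + 10*log10(A) = 222 - 2*43 + (-18) + 24 = 142

142 dB


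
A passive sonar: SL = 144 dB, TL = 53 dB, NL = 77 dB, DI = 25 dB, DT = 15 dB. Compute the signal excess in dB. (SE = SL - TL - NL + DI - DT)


24 dB


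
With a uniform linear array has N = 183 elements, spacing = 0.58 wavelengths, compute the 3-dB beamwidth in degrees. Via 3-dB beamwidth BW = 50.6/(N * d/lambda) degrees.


BW = 50.6 / (183 * 0.58) = 50.6 / 106.14 = 0.48

0.48 deg


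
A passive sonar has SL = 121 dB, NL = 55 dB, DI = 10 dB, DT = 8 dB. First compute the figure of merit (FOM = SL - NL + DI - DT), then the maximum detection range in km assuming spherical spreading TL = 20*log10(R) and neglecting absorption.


Step 1: FOM = SL - NL + DI - DT = 121 - 55 + 10 - 8 = 68 dB
Step 2: at max range FOM = TL = 20*log10(R), so R = 10^(68/20) = 2511.89 m = 2.51 km

2.51 km


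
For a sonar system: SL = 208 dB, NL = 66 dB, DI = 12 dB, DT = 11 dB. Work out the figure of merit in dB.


FOM = SL - NL + DI - DT = 208 - 66 + 12 - 11 = 143

143 dB


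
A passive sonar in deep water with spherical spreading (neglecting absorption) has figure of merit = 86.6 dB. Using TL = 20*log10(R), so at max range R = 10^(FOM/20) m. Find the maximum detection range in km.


At max range FOM = TL, so 20*log10(R) = 86.6
R = 10^(86.6/20) = 21379.62 m = 21.38 km

21.38 km


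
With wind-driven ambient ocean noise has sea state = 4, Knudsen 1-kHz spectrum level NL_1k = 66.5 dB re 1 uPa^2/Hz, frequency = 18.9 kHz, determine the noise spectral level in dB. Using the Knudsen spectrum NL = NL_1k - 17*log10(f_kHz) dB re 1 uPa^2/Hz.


NL = NL_1k - 17*log10(f_kHz) = 66.5 - 17*log10(18.9) = 66.5 - (21.7) = 44.8

44.8 dB


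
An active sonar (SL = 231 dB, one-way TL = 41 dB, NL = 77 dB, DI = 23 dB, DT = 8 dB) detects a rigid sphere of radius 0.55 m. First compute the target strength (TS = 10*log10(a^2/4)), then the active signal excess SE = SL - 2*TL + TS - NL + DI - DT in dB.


Step 1: TS = 10*log10(0.55^2/4) = -11.21 dB
Step 2: SE = SL - 2*TL + TS - NL + DI - DT = 231 - 2*41 + (-11.21) - 77 + 23 - 8 = 75.79

75.79 dB


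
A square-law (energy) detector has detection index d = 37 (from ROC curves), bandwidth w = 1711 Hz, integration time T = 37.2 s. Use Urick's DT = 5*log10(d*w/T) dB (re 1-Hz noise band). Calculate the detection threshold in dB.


16.15 dB


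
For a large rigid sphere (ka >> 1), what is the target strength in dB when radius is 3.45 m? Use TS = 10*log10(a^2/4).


TS = 10*log10(3.45^2 / 4) = 10*log10(2.975625) = 4.74

4.74 dB


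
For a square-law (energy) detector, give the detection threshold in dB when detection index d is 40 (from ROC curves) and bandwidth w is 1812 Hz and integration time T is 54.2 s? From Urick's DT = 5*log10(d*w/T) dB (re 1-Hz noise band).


DT = 5*log10(d*w/T) = 5*log10(40 * 1812 / 54.2) = 5*log10(1337.27) = 15.63

15.63 dB


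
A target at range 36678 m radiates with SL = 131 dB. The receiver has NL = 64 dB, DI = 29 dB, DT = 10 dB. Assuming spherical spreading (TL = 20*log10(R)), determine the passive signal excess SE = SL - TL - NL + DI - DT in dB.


-5.29 dB


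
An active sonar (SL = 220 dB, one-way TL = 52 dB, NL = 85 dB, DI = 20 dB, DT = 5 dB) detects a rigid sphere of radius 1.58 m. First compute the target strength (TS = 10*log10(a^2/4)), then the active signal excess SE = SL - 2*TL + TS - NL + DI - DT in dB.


Step 1: TS = 10*log10(1.58^2/4) = -2.05 dB
Step 2: SE = SL - 2*TL + TS - NL + DI - DT = 220 - 2*52 + (-2.05) - 85 + 20 - 5 = 43.95

43.95 dB
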